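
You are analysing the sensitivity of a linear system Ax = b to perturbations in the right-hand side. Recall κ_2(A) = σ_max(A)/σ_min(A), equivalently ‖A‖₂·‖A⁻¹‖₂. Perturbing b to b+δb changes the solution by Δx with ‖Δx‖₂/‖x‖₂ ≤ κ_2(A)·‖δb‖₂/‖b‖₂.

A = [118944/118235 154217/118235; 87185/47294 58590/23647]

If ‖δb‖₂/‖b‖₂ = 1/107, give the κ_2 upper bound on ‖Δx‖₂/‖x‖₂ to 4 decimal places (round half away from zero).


M = AᵀA = [853360921/193488100 284412807/48372025; 284412807/48372025 379247701/48372025]. tr(M)=94814069/7739524, det(M)=60025/7739524
eigenvalues of AᵀA: λ = (tr ± √(tr²−4·det))/2 = 49/4, 1225/1934881
κ_2(A) = √(λ_max/λ_min) = √((49/4) / (1225/1934881)) = 139.1000
κ_2(A)·‖δb‖/‖b‖ = 1.3000

1.3000


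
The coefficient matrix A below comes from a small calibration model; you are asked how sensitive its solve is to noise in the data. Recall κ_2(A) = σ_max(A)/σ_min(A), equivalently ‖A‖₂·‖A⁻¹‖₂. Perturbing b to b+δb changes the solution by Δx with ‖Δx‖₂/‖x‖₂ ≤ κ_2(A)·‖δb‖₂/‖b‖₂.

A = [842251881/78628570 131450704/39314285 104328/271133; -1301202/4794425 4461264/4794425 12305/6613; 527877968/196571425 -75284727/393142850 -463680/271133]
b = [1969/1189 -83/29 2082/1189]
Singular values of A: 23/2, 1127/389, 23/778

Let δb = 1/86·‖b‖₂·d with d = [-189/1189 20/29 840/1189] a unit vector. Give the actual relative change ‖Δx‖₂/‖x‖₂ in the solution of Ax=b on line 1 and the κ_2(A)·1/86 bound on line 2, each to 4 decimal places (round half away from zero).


σ_max = 23/2, σ_min = 23/778
condition number: (23/2) ÷ (23/778) = 389.0000
bound on ‖Δx‖/‖x‖: κ·ε = 389.0000·1/86 = 4.5233
solve Ax = b  →  x = [-8.0536 28.2336 -16.8318]
‖b‖₂ = 3.7417 and ‖x‖₂ = 33.8424
Δx = A⁻¹·δb where δb = 1/86·3.7417·d; ‖Δx‖ = 1.4717
dividing the unrounded norms, ‖Δx‖/‖x‖ = 0.0435
so the bound overstates the realised error by a factor of ≈ 104.0147 (computed from the unrounded values)

0.0435
4.5233


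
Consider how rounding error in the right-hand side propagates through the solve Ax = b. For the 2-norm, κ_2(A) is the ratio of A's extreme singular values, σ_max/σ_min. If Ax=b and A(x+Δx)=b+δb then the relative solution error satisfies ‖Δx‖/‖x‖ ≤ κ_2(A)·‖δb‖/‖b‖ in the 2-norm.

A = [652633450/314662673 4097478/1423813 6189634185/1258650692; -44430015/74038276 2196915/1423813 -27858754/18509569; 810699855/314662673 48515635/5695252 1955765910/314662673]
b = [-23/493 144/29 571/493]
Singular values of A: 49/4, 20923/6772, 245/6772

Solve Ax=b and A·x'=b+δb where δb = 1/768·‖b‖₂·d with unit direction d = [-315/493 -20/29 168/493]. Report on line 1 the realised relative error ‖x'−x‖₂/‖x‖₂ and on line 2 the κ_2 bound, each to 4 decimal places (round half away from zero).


σ_max = 49/4, σ_min = 245/6772
κ = σ_max/σ_min = (49/4)/(245/6772) = 338.6000
κ_2(A)·‖δb‖/‖b‖ = 0.4409
solve Ax = b  →  x = [76.2049 0.9520 -32.7067]
2-norm of b is 5.0990; of x, 82.9326
Δx = A⁻¹·δb where δb = 1/768·5.0990·d; ‖Δx‖ = 0.1835
relative error = 0.0022
realised/bound (from unrounded values) ≈ 0.0050

0.0022
0.4409


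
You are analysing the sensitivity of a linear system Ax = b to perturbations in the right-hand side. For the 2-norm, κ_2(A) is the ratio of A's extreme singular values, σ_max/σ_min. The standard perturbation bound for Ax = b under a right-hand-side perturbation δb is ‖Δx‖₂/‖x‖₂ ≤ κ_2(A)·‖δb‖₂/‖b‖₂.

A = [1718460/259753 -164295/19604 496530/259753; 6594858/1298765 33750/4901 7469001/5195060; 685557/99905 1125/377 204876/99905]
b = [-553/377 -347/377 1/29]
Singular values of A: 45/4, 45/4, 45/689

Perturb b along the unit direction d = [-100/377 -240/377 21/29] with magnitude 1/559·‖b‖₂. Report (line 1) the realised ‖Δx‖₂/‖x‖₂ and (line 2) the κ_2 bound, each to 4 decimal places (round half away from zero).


largest singular value 45/4, smallest 45/689
condition number: (45/4) ÷ (45/689) = 172.2500
bound on ‖Δx‖/‖x‖: κ·ε = 172.2500·1/559 = 0.3081
solve Ax = b  →  x = [-4.3987 0.0479 14.6661]
‖b‖ = 1.7321, ‖x‖ = 15.3116
with δb = [-0.0008 -0.0020 0.0022], A·Δx = δb → ‖Δx‖ = 0.0474
realised ‖Δx‖/‖x‖ = 0.0031
realised/bound (from unrounded values) ≈ 0.0101

0.0031
0.3081


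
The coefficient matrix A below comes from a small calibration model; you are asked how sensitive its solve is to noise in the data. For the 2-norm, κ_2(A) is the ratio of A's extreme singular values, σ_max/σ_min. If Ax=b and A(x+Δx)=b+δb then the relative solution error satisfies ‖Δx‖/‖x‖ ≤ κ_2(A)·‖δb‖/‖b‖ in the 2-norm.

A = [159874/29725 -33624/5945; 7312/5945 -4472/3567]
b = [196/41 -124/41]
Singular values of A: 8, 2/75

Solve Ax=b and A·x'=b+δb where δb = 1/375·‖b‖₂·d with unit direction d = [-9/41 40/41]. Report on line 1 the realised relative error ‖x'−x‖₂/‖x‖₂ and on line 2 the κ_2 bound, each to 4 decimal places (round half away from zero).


from the listed singular values, σ₁ = 8, σ_n = 2/75
κ = σ_max/σ_min = 8/(2/75) = 300.0000
bound on ‖Δx‖/‖x‖: κ·ε = 300.0000·1/375 = 0.8000
solve Ax = b  →  x = [-108.2759 -103.8103]
2-norm of b is 5.6569; of x, 150.0008
δb = ε·‖b‖·d = [-0.0033 0.0147]; solving A·Δx = δb gives ‖Δx‖ = 0.5657
relative error = 0.0038
so the bound overstates the realised error by a factor of ≈ 212.1332 (computed from the unrounded values)

0.0038
0.8000


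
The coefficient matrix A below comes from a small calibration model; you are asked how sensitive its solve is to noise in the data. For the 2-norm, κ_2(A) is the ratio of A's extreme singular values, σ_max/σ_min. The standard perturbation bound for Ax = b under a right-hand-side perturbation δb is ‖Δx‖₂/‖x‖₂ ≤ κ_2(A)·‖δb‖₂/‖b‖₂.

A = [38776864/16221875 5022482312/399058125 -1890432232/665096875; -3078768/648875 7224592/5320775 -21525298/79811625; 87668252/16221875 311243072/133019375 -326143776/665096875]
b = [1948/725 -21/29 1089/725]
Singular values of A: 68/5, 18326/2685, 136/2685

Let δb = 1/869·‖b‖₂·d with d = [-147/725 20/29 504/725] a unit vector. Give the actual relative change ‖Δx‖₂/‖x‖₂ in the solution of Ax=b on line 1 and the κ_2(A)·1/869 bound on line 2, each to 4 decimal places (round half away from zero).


σ_max = 68/5, σ_min = 136/2685
condition number: (68/5) ÷ (136/2685) = 268.5000
κ_2(A)·‖δb‖/‖b‖ = 0.3090
solve Ax = b  →  x = [0.2024 0.1666 -0.0375]
‖b‖ = 3.1623, ‖x‖ = 0.2648
Δx = A⁻¹·δb where δb = 1/869·3.1623·d; ‖Δx‖ = 0.0718
dividing the unrounded norms, ‖Δx‖/‖x‖ = 0.2713
so the bound overstates the realised error by a factor of ≈ 1.1389 (computed from the unrounded values)

0.2713
0.3090


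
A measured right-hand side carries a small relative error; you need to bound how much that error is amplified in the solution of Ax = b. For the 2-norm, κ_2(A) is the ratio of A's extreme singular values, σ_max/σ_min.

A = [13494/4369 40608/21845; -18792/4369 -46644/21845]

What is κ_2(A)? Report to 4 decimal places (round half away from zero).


form AᵀA = [535227300/19088161 284899680/19088161; 284899680/19088161 152986896/19088161] with trace 2381364/66049 and determinant 129600/66049
eigenvalues of AᵀA: λ = (tr ± √(tr²−4·det))/2 = 36, 3600/66049
σ_max=√36=6, σ_min=√(3600/66049)=(60/257) → κ = 25.7000

25.7000


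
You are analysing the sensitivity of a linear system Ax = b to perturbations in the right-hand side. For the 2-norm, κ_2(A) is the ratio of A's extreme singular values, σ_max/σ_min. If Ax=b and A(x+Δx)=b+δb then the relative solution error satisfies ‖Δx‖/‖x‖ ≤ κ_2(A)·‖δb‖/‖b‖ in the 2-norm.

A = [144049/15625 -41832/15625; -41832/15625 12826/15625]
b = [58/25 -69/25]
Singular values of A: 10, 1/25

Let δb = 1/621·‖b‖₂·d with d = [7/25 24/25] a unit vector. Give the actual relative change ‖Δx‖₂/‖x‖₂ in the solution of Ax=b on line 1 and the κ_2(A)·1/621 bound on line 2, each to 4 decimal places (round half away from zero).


σ_max = 10, σ_min = 1/25
κ = σ_max/σ_min = 10/(1/25) = 250.0000
worst-case relative error ≤ 250.0000 × 1/621 = 0.4026
solve Ax = b  →  x = [-13.7120 -48.0840]
2-norm of b is 3.6056; of x, 50.0009
Δx = A⁻¹·δb where δb = 1/621·3.6056·d; ‖Δx‖ = 0.1452
realised ‖Δx‖/‖x‖ = 0.0029
tightness: 0.0029 against a bound of 0.4026 (unrounded ratio ≈ 0.0072)

0.0029
0.4026


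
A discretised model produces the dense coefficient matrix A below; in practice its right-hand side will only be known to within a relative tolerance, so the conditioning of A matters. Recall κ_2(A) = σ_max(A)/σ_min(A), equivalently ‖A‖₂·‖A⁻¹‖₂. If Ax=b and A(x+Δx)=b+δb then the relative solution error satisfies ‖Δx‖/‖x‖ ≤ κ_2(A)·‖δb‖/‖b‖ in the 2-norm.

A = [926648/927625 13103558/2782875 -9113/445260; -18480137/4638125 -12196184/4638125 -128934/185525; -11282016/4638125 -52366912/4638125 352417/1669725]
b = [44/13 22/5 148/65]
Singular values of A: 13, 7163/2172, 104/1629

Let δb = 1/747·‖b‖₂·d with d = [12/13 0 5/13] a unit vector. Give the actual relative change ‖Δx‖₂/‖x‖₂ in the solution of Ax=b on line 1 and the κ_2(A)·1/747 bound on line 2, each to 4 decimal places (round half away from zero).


0.0020
0.2726

σ_max = 13, σ_min = 104/1629
κ_2(A) = 13 / (104/1629) = 203.6250
κ_2(A)·‖δb‖/‖b‖ = 0.2726
solve Ax = b  →  x = [-14.3822 4.0346 60.8595]
‖b‖ = 6.0000, ‖x‖ = 62.6658
Δx = A⁻¹·δb where δb = 1/747·6.0000·d; ‖Δx‖ = 0.1258
dividing the unrounded norms, ‖Δx‖/‖x‖ = 0.0020
so the bound overstates the realised error by a factor of ≈ 135.7758 (computed from the unrounded values)


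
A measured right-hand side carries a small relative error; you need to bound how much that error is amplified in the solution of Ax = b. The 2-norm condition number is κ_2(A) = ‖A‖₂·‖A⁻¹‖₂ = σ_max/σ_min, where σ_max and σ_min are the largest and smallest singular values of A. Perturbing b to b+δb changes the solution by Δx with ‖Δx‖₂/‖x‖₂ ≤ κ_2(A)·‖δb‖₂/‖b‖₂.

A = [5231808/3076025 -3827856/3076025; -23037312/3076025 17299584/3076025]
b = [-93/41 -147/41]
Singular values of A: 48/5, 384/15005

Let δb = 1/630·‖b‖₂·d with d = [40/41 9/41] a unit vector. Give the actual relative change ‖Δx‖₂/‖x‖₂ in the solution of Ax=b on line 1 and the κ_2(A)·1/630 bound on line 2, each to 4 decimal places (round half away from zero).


0.0022
0.5954

from the listed singular values, σ₁ = 48/5, σ_n = 384/15005
κ = σ_max/σ_min = (48/5)/(384/15005) = 375.1250
bound on ‖Δx‖/‖x‖: κ·ε = 375.1250·1/630 = 0.5954
solve Ax = b  →  x = [-70.0859 -93.9688]
‖b‖₂ = 4.2426 and ‖x‖₂ = 117.2270
with δb = [0.0066 0.0015], A·Δx = δb → ‖Δx‖ = 0.2631
dividing the unrounded norms, ‖Δx‖/‖x‖ = 0.0022
realised/bound (from unrounded values) ≈ 0.0038


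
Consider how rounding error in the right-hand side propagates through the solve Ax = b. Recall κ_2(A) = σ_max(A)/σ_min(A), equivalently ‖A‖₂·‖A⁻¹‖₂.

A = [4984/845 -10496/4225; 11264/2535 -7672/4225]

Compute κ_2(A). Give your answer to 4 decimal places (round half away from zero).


195.0000

M = AᵀA = [14017600/257049 -9734144/428415; -9734144/428415 6761024/714025]. tr(M)=2433664/38025, det(M)=4096/38025
eigenvalues of AᵀA: λ = (tr ± √(tr²−4·det))/2 = 64, 64/38025
σ_max=√64=8, σ_min=√(64/38025)=(8/195) → κ = 195.0000


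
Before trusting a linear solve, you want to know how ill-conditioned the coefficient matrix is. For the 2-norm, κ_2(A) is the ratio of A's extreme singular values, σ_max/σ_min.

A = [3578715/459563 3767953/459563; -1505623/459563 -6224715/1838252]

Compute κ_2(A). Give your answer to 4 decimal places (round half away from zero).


304.7500

AᵀA = [89195867866/1249693201 374614164225/4998772804; 374614164225/4998772804 1573411797601/19995091216]; tr = 3567830777/23775376, det = 5764801/23775376
solving λ² − 3567830777/23775376·λ + 5764801/23775376 = 0 gives λ = 2401/16, 2401/1485961
so κ_2 = √((2401/16) / (2401/1485961)) = 304.7500


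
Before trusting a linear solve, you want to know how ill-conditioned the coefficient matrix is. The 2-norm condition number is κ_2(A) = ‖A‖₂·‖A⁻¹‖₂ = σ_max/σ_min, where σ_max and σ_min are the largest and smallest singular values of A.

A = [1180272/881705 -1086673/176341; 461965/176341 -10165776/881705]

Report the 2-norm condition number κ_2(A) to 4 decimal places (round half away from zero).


M = AᵀA = [23281430881/2689978225 -20687897664/537995645; -20687897664/537995645 459738605209/2689978225]. tr(M)=57468178/320045, det(M)=20151121/40005625
char-poly roots: 4489/25 and 4489/1600225
κ = σ_max/σ_min = (67/5)/(67/1265) = 253.0000

253.0000


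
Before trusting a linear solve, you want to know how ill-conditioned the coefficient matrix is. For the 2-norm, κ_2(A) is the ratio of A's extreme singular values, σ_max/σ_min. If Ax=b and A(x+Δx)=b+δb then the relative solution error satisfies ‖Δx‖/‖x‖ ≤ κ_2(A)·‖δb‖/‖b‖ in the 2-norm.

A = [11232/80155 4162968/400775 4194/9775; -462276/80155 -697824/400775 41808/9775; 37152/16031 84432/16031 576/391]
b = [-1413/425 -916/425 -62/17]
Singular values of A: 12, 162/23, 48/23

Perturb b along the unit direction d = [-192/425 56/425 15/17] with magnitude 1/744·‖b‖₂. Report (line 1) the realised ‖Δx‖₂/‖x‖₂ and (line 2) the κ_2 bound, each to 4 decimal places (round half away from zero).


0.0032
0.0077

largest singular value 12, smallest 48/23
condition number: 12 ÷ (48/23) = 5.7500
worst-case relative error ≤ 5.7500 × 1/744 = 0.0077
solve Ax = b  →  x = [-0.3017 -0.2738 -1.0222]
‖b‖ = 5.3852, ‖x‖ = 1.1004
with δb = [-0.0033 0.0010 0.0064], A·Δx = δb → ‖Δx‖ = 0.0035
relative error = 0.0032
tightness: 0.0032 against a bound of 0.0077 (unrounded ratio ≈ 0.4078)


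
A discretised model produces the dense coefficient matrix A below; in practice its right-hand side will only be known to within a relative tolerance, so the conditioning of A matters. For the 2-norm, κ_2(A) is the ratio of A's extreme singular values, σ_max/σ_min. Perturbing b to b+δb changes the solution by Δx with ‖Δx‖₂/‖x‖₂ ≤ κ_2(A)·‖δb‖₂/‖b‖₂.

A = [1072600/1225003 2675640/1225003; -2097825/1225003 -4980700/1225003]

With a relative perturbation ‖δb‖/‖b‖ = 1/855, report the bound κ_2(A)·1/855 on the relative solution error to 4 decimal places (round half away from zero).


AᵀA = [19208790625/5192499481 46084873500/5192499481; 46084873500/5192499481 110610456400/5192499481]; tr = 768161225/30724849, det = 1000000/30724849
char-poly roots: 25 and 40000/30724849
κ_2(A) = √(λ_max/λ_min) = √(25 / (40000/30724849)) = 138.5750
κ_2(A)·‖δb‖/‖b‖ = 0.1621

0.1621


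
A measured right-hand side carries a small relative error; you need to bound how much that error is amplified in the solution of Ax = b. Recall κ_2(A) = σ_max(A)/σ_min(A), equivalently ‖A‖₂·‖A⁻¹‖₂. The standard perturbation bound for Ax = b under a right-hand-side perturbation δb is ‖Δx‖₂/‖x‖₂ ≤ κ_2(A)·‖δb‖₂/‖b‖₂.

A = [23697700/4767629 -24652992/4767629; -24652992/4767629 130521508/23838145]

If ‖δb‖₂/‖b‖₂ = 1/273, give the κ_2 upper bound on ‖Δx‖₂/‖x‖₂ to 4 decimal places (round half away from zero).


0.8306

form AᵀA = [1390429250704/27027688801 -7299455095296/135138444005; -7299455095296/135138444005 38323560540304/675692220025] with trace 86901654944/803439025 and determinant 7311616/32137561
λ_max, λ_min = (86901654944/803439025 ± √7551310188243018203136/645514266892950625)/2 = 2704/25, 67600/32137561
κ = σ_max/σ_min = (52/5)/(260/5669) = 226.7600
κ_2(A)·‖δb‖/‖b‖ = 0.8306


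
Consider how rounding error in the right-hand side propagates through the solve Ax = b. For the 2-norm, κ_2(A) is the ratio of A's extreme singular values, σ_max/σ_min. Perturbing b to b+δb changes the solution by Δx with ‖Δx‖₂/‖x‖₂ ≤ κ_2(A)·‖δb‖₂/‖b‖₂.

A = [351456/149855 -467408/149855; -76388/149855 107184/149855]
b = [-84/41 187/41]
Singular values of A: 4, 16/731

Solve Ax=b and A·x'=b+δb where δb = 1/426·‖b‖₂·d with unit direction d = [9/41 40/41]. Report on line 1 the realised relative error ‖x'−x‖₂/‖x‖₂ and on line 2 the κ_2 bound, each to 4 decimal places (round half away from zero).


largest singular value 4, smallest 16/731
κ = σ_max/σ_min = 4/(16/731) = 182.7500
bound on ‖Δx‖/‖x‖: κ·ε = 182.7500·1/426 = 0.4290
solve Ax = b  →  x = [145.7500 110.2500]
‖b‖₂ = 5.0000 and ‖x‖₂ = 182.7515
Δx = A⁻¹·δb where δb = 1/426·5.0000·d; ‖Δx‖ = 0.5362
relative error = 0.0029
so the bound overstates the realised error by a factor of ≈ 146.2012 (computed from the unrounded values)

0.0029
0.4290


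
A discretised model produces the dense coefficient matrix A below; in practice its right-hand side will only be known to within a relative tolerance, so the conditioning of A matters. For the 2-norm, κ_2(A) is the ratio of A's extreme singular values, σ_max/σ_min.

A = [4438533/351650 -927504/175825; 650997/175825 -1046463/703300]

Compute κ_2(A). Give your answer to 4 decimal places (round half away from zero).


270.5000

M = AᵀA = [34233221709/197852356 -14263613595/197852356; -14263613595/197852356 23774885649/791409424]. tr(M)=950933565/4682896, det(M)=10556001/18731584
char-poly roots: 3249/16 and 3249/1170724
κ_2(A) = √(λ_max/λ_min) = √((3249/16) / (3249/1170724)) = 270.5000


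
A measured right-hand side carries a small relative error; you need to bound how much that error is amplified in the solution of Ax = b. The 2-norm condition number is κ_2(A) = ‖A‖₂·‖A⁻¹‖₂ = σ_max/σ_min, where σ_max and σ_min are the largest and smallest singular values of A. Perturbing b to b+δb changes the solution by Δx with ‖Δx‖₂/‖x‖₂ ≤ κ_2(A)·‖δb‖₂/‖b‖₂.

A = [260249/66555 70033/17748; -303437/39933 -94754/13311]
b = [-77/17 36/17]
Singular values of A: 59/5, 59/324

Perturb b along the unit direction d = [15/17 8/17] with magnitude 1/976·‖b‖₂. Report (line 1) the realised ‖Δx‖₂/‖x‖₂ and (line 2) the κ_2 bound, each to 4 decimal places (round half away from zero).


largest singular value 59/5, smallest 59/324
condition number: (59/5) ÷ (59/324) = 64.8000
κ_2(A)·‖δb‖/‖b‖ = 0.0664
solve Ax = b  →  x = [11.1163 -12.1636]
2-norm of b is 5.0000; of x, 16.4781
δb = ε·‖b‖·d = [0.0045 0.0024]; solving A·Δx = δb gives ‖Δx‖ = 0.0281
relative error = 0.0017
realised/bound (from unrounded values) ≈ 0.0257

0.0017
0.0664


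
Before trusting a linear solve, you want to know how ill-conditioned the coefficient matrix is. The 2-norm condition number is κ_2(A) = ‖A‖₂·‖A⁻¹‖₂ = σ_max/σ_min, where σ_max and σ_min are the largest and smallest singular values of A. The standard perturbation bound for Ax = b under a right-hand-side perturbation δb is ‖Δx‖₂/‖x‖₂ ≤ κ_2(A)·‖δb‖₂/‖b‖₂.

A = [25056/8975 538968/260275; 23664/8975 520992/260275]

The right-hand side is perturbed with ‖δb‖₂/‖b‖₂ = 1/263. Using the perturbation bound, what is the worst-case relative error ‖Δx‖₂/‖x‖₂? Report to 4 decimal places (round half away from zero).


AᵀA = [1187788032/80550625 890797824/80550625; 890797824/80550625 668155968/80550625]; tr = 14847552/644405, det = 1327104/80550625
eigenvalues of AᵀA: λ = (tr ± √(tr²−4·det))/2 = 576/25, 2304/3222025
σ_max=√(576/25)=(24/5), σ_min=√(2304/3222025)=(48/1795) → κ = 179.5000
worst-case relative error ≤ 179.5000 × 1/263 = 0.6825

0.6825


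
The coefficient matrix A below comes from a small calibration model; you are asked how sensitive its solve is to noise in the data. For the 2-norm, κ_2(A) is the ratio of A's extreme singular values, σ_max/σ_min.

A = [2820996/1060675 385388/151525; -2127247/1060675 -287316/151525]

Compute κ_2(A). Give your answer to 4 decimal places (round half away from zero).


form AᵀA = [499327929241/45001258225 13586960844/1285750235; 13586960844/1285750235 9242975776/918393025] with trace 226452733/10701845 and determinant 4477456/1337730625
λ_max, λ_min = (226452733/10701845 ± √1281982673447147169/2863237160100625)/2 = 529/25, 8464/53509225
κ_2(A) = √(λ_max/λ_min) = √((529/25) / (8464/53509225)) = 365.7500

365.7500


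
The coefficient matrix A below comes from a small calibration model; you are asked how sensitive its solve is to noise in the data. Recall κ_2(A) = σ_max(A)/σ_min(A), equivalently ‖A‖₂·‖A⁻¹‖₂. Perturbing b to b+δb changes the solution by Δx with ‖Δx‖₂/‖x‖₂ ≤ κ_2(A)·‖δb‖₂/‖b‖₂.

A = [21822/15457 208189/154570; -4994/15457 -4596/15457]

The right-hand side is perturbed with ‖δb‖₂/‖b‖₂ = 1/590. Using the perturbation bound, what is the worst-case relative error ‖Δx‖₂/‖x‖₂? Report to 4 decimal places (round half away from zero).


0.4407

M = AᵀA = [10280/4901 48951/24505; 48951/24505 932429/490100]. tr(M)=67601/16900, det(M)=1/4225
solving λ² − 67601/16900·λ + 1/4225 = 0 gives λ = 4, 1/16900
so κ_2 = √(4 / (1/16900)) = 260.0000
κ_2(A)·‖δb‖/‖b‖ = 0.4407


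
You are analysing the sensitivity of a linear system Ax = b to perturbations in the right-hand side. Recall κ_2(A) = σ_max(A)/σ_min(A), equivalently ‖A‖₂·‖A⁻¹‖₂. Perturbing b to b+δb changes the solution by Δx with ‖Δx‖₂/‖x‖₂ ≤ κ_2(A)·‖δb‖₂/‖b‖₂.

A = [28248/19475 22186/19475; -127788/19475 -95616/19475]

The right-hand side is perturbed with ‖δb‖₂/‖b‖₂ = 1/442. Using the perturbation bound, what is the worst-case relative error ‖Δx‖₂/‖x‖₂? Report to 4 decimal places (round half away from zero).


0.4514

form AᵀA = [10189008/225625 7641456/225625; 7641456/225625 5731492/225625] with trace 127364/1805 and determinant 28224/225625
eigenvalues of AᵀA: λ = (tr ± √(tr²−4·det))/2 = 1764/25, 16/9025
so κ_2 = √((1764/25) / (16/9025)) = 199.5000
worst-case relative error ≤ 199.5000 × 1/442 = 0.4514


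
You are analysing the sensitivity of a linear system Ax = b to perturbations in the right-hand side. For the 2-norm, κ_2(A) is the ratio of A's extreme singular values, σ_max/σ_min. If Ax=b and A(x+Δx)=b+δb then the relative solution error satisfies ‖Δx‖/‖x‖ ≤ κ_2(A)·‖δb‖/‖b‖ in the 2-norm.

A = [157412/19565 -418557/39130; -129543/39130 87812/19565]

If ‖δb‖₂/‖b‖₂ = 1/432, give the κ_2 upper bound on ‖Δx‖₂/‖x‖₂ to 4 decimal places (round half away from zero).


0.6968

form AᵀA = [27430897/362404 -9143352/90601; -9143352/90601 48765385/362404] with trace 38098141/181202 and determinant 707281/1449616
eigenvalues of AᵀA: λ = (tr ± √(tr²−4·det))/2 = 841/4, 841/362404
σ_max=√(841/4)=(29/2), σ_min=√(841/362404)=(29/602) → κ = 301.0000
perturbation bound = 301.0000·1/432 = 0.6968


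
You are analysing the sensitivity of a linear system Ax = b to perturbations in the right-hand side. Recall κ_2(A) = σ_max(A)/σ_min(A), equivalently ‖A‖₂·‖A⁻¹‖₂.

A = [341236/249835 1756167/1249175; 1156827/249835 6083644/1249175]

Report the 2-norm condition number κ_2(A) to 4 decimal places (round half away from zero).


344.6000

form AᵀA = [58187628625/2496701089 61095928320/2496701089; 61095928320/2496701089 64151754961/2496701089] with trace 145468946/2968729 and determinant 60025/2968729
λ_max, λ_min = (145468946/2968729 ± √21160501458518016/8813351875441)/2 = 49, 1225/2968729
κ = σ_max/σ_min = 7/(35/1723) = 344.6000


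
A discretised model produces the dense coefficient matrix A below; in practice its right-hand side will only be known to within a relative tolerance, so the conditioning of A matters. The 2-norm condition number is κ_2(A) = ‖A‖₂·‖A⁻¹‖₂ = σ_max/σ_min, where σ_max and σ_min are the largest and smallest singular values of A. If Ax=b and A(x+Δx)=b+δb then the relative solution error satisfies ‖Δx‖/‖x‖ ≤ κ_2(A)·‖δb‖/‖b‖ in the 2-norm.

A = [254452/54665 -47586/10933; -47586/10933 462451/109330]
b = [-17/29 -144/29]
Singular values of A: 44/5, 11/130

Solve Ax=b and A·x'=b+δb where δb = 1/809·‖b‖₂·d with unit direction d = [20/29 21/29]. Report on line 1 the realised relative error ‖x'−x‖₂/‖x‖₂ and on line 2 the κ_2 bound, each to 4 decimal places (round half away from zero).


from the listed singular values, σ₁ = 44/5, σ_n = 11/130
condition number: (44/5) ÷ (11/130) = 104.0000
worst-case relative error ≤ 104.0000 × 1/809 = 0.1286
solve Ax = b  →  x = [-32.3550 -34.4671]
‖b‖₂ = 5.0000 and ‖x‖₂ = 47.2740
Δx = A⁻¹·δb where δb = 1/809·5.0000·d; ‖Δx‖ = 0.0730
dividing the unrounded norms, ‖Δx‖/‖x‖ = 0.0015
realised/bound (from unrounded values) ≈ 0.0120

0.0015
0.1286


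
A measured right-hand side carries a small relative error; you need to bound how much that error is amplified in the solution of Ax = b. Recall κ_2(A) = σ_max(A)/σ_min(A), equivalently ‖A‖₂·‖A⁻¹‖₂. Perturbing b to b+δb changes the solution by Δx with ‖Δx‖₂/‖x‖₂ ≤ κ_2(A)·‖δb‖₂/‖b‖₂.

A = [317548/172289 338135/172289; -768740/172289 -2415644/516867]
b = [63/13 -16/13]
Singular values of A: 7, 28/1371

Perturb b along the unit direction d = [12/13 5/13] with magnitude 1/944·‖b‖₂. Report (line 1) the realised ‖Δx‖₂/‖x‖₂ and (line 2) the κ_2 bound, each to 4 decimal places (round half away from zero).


σ_max = 7, σ_min = 28/1371
κ_2(A) = 7 / (28/1371) = 342.7500
κ_2(A)·‖δb‖/‖b‖ = 0.3631
solve Ax = b  →  x = [-141.5320 135.3842]
‖b‖ = 5.0000, ‖x‖ = 195.8576
re-solving with b+δb shifts x by Δx of norm 0.2593
dividing the unrounded norms, ‖Δx‖/‖x‖ = 0.0013
tightness: 0.0013 against a bound of 0.3631 (unrounded ratio ≈ 0.0036)

0.0013
0.3631


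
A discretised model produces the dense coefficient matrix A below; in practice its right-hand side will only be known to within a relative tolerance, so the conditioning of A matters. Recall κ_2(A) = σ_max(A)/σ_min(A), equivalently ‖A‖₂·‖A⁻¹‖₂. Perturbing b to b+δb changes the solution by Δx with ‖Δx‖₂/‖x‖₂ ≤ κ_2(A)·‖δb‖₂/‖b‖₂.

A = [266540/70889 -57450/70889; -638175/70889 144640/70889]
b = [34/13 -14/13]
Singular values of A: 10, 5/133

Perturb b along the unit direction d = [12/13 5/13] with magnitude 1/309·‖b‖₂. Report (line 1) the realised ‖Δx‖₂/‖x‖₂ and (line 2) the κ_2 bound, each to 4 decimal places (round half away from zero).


0.0046
0.8608

σ_max = 10, σ_min = 5/133
κ = σ_max/σ_min = 10/(5/133) = 266.0000
κ_2(A)·‖δb‖/‖b‖ = 0.8608
solve Ax = b  →  x = [11.8732 51.8585]
‖b‖₂ = 2.8284 and ‖x‖₂ = 53.2004
δb = ε·‖b‖·d = [0.0084 0.0035]; solving A·Δx = δb gives ‖Δx‖ = 0.2435
realised ‖Δx‖/‖x‖ = 0.0046
tightness: 0.0046 against a bound of 0.8608 (unrounded ratio ≈ 0.0053)


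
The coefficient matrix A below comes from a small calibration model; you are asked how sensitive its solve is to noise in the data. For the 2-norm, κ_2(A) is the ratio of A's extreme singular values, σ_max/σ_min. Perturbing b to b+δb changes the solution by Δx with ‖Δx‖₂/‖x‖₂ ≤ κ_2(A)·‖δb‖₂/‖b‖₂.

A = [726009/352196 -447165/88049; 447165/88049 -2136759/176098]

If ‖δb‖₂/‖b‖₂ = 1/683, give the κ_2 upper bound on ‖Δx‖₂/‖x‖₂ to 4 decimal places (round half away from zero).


0.3814

form AᵀA = [22049666649/733976464 -13228482195/183494116; -13228482195/183494116 31748906349/183494116] with trace 881924805/4343056 and determinant 10556001/17372224
λ_max, λ_min = (881924805/4343056 ± √777745516370808969/18862135419136)/2 = 3249/16, 3249/1085764
so κ_2 = √((3249/16) / (3249/1085764)) = 260.5000
perturbation bound = 260.5000·1/683 = 0.3814


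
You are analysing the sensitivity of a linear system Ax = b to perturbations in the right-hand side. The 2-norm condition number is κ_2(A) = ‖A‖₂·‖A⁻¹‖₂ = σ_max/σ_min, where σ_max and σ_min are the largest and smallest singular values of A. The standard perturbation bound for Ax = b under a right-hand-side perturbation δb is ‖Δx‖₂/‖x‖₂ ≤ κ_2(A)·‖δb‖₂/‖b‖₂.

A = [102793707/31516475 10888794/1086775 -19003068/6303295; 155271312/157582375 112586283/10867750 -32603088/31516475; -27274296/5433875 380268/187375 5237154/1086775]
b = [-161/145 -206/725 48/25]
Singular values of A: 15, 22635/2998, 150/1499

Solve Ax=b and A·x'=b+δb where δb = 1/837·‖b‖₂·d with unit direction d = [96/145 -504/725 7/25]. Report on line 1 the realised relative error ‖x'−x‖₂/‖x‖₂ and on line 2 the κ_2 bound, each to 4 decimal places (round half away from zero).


0.0977
0.1791

σ_max = 15, σ_min = 150/1499
condition number: 15 ÷ (150/1499) = 149.9000
perturbation bound = 149.9000·1/837 = 0.1791
solve Ax = b  →  x = [-0.1977 0.0102 0.1883]
‖b‖ = 2.2361, ‖x‖ = 0.2732
with δb = [0.0018 -0.0019 0.0007], A·Δx = δb → ‖Δx‖ = 0.0267
realised ‖Δx‖/‖x‖ = 0.0977
tightness: 0.0977 against a bound of 0.1791 (unrounded ratio ≈ 0.5457)


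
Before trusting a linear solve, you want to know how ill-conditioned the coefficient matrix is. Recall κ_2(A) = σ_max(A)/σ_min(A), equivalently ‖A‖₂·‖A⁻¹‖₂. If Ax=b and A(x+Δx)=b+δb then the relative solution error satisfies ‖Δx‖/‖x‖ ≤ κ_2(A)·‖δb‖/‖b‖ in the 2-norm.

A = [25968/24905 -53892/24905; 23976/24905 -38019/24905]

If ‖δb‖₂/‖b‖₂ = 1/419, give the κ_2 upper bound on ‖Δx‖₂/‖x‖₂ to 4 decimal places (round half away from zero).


M = AᵀA = [49967424/24810361 -92440440/24810361; -92440440/24810361 173991681/24810361]. tr(M)=774945/85849, det(M)=20736/85849
eigenvalues of AᵀA: λ = (tr ± √(tr²−4·det))/2 = 9, 2304/85849
κ = σ_max/σ_min = 3/(48/293) = 18.3125
perturbation bound = 18.3125·1/419 = 0.0437

0.0437


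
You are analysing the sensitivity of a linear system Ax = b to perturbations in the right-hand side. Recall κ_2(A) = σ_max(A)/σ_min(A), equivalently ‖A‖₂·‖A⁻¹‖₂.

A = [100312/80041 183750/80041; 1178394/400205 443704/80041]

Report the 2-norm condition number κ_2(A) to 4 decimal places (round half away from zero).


246.2800

AᵀA = [9705176644/947716225 3639170304/189543245; 3639170304/189543245 1364717764/37908649]; tr = 43823120744/947716225, det = 1336336/37908649
eigenvalues of AᵀA: λ = (tr ± √(tr²−4·det))/2 = 1156/25, 28900/37908649
so κ_2 = √((1156/25) / (28900/37908649)) = 246.2800


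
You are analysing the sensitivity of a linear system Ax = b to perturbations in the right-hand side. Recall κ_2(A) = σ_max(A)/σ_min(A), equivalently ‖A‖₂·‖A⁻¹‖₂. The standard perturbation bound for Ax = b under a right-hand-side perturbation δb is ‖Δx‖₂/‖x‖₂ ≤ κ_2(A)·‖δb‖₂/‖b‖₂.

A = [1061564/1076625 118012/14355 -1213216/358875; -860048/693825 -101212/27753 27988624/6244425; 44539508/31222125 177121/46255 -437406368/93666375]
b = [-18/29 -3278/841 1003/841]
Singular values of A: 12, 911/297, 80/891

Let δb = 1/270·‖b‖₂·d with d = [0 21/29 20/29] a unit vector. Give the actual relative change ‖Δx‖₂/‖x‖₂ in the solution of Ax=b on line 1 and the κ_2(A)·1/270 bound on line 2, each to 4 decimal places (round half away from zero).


0.0076
0.4950

largest singular value 12, smallest 80/891
κ_2(A) = 12 / (80/891) = 133.6500
bound on ‖Δx‖/‖x‖: κ·ε = 133.6500·1/270 = 0.4950
solve Ax = b  →  x = [-21.1369 -0.4535 -7.0841]
‖b‖ = 4.1231, ‖x‖ = 22.2971
re-solving with b+δb shifts x by Δx of norm 0.1701
realised ‖Δx‖/‖x‖ = 0.0076
realised/bound (from unrounded values) ≈ 0.0154


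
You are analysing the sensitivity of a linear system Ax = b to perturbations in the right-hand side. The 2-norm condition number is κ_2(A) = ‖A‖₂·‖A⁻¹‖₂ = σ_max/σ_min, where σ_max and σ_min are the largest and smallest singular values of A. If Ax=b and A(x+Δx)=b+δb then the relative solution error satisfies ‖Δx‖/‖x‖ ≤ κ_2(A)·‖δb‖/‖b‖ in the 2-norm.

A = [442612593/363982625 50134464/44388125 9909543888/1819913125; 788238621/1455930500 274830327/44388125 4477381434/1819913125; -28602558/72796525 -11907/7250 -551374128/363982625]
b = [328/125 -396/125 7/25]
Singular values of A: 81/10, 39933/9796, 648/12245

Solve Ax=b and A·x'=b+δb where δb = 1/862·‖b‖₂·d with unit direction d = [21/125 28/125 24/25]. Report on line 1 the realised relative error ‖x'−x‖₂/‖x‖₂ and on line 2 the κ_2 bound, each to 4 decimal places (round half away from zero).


σ_max = 81/10, σ_min = 648/12245
κ_2(A) = (81/10) / (648/12245) = 153.0625
perturbation bound = 153.0625·1/862 = 0.1776
solve Ax = b  →  x = [0.1373 -0.7661 0.6102]
‖b‖₂ = 4.1231 and ‖x‖₂ = 0.9890
re-solving with b+δb shifts x by Δx of norm 0.0904
realised ‖Δx‖/‖x‖ = 0.0914
realised/bound (from unrounded values) ≈ 0.5147

0.0914
0.1776


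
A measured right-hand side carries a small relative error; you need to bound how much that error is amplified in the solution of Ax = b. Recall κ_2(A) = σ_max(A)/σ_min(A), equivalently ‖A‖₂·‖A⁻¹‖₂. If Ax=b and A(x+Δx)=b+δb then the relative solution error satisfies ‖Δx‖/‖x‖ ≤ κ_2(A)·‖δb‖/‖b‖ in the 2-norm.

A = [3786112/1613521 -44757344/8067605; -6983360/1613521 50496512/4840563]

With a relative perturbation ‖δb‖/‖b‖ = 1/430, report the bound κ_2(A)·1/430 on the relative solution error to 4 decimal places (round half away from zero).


form AᵀA = [218345885696/9008477569 -7860019245056/135127163535; -7860019245056/135127163535 282963396822016/2026907453025] with trace 1965036811264/11993535225 and determinant 104857600/479741409
eigenvalues of AᵀA: λ = (tr ± √(tr²−4·det))/2 = 4096/25, 640000/479741409
σ_max=√(4096/25)=(64/5), σ_min=√(640000/479741409)=(800/21903) → κ = 350.4480
perturbation bound = 350.4480·1/430 = 0.8150

0.8150


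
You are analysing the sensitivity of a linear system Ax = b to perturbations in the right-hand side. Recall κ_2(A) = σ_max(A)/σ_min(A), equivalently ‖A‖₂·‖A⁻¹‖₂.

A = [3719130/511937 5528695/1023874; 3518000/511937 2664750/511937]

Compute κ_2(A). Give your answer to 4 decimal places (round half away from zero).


form AᵀA = [31163200900/311628409 23371650675/311628409; 23371650675/311628409 70118952025/1246513636] with trace 194771755625/1246513636 and determinant 156250000/311628409
solving λ² − 194771755625/1246513636·λ + 156250000/311628409 = 0 gives λ = 625/4, 1000000/311628409
σ_max=√(625/4)=(25/2), σ_min=√(1000000/311628409)=(1000/17653) → κ = 220.6625

220.6625


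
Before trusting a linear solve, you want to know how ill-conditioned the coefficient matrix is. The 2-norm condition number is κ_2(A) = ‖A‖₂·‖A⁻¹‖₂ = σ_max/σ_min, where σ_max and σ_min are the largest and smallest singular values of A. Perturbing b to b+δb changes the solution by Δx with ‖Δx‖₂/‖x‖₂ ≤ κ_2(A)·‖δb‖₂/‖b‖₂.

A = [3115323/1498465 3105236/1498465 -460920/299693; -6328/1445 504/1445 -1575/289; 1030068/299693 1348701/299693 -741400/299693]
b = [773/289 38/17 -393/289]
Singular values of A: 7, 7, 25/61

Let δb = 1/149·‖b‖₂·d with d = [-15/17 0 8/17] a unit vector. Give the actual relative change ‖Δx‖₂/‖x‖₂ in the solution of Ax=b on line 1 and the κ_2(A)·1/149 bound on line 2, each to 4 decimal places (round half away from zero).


0.0084
0.1146

from the listed singular values, σ₁ = 7, σ_n = 25/61
κ_2(A) = 7 / (25/61) = 17.0800
perturbation bound = 17.0800·1/149 = 0.1146
solve Ax = b  →  x = [3.6803 -5.1452 -3.6968]
‖b‖₂ = 3.7417 and ‖x‖₂ = 7.3270
re-solving with b+δb shifts x by Δx of norm 0.0613
realised ‖Δx‖/‖x‖ = 0.0084
realised/bound (from unrounded values) ≈ 0.0730


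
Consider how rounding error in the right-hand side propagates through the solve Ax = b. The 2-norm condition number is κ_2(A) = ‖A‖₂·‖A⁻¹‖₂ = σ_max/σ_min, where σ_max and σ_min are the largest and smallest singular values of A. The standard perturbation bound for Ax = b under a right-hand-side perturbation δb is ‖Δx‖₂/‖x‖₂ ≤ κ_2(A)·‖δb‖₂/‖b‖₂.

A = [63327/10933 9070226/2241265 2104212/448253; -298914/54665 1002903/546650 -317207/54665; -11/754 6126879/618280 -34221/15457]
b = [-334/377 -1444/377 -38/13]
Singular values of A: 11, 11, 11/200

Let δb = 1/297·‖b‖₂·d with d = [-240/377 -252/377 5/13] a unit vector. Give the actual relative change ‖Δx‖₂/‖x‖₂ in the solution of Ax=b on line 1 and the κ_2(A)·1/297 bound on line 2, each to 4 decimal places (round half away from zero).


0.0082
0.6734

σ_max = 11, σ_min = 11/200
condition number: 11 ÷ (11/200) = 200.0000
perturbation bound = 200.0000·1/297 = 0.6734
solve Ax = b  →  x = [-24.9467 5.4530 25.8922]
2-norm of b is 4.8990; of x, 36.3659
re-solving with b+δb shifts x by Δx of norm 0.2999
dividing the unrounded norms, ‖Δx‖/‖x‖ = 0.0082
tightness: 0.0082 against a bound of 0.6734 (unrounded ratio ≈ 0.0122)


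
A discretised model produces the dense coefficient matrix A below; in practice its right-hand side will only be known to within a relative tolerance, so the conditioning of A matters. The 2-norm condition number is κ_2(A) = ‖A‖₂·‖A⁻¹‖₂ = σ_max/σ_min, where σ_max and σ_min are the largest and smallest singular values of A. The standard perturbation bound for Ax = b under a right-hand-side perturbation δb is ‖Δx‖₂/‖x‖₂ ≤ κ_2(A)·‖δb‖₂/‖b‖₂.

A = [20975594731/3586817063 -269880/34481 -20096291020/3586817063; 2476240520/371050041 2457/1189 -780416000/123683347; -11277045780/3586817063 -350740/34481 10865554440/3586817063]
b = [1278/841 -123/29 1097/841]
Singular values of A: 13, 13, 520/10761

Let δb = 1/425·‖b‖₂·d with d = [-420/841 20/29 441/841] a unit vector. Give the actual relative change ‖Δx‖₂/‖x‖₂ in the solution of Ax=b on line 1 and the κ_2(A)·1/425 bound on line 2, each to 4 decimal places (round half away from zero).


σ_max = 13, σ_min = 520/10761
condition number: 13 ÷ (520/10761) = 269.0250
κ_2(A)·‖δb‖/‖b‖ = 0.6330
solve Ax = b  →  x = [-42.9542 -0.2008 -44.8245]
‖b‖ = 4.6904, ‖x‖ = 62.0833
with δb = [-0.0055 0.0076 0.0058], A·Δx = δb → ‖Δx‖ = 0.2284
dividing the unrounded norms, ‖Δx‖/‖x‖ = 0.0037
tightness: 0.0037 against a bound of 0.6330 (unrounded ratio ≈ 0.0058)

0.0037
0.6330


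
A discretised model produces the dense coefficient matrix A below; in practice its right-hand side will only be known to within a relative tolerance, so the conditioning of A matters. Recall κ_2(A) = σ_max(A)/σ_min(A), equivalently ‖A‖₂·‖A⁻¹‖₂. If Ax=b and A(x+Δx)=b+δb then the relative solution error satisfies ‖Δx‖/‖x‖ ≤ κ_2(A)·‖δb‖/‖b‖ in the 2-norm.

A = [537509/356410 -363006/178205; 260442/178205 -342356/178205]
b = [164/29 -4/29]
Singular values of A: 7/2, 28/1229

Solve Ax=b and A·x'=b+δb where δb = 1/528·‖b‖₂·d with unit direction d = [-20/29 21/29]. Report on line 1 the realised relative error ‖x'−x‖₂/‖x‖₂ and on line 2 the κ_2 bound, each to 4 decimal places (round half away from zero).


0.0027
0.2910

largest singular value 7/2, smallest 28/1229
κ = σ_max/σ_min = (7/2)/(28/1229) = 153.6250
bound on ‖Δx‖/‖x‖: κ·ε = 153.6250·1/528 = 0.2910
solve Ax = b  →  x = [-139.7714 -106.2571]
‖b‖₂ = 5.6569 and ‖x‖₂ = 175.5751
re-solving with b+δb shifts x by Δx of norm 0.4703
realised ‖Δx‖/‖x‖ = 0.0027
so the bound overstates the realised error by a factor of ≈ 108.6316 (computed from the unrounded values)
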